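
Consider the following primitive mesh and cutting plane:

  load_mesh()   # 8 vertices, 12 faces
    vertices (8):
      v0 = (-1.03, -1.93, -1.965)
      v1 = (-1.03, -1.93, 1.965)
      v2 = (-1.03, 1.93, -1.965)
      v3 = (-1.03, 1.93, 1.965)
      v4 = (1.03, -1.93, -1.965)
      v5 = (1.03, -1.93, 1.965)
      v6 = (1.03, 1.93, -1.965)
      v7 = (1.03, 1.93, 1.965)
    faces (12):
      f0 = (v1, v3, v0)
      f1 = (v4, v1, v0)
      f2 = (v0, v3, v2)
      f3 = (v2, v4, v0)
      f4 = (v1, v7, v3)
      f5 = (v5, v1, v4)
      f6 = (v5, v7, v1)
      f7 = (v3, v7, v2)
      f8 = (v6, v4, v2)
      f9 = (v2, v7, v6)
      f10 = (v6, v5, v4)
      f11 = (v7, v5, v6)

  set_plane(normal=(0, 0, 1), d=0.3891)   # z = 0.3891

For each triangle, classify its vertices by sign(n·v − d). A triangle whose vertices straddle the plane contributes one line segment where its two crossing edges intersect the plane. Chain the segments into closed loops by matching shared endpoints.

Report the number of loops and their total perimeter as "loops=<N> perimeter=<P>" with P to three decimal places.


Straddling triangles (8 of 12):
  (v1,v3,v0) [++-] → (-1.03, 0.382169, 0.3891)–(-1.03, -1.93, 0.3891)  len=2.3122
  (v4,v1,v0) [-+-] → (-0.203956, -1.93, 0.3891)–(-1.03, -1.93, 0.3891)  len=0.8260
  (v0,v3,v2) [-+-] → (-1.03, 0.382169, 0.3891)–(-1.03, 1.93, 0.3891)  len=1.5478
  (v5,v1,v4) [++-] → (-0.203956, -1.93, 0.3891)–(1.03, -1.93, 0.3891)  len=1.2340
  (v3,v7,v2) [++-] → (0.203956, 1.93, 0.3891)–(-1.03, 1.93, 0.3891)  len=1.2340
  (v2,v7,v6) [-+-] → (0.203956, 1.93, 0.3891)–(1.03, 1.93, 0.3891)  len=0.8260
  (v6,v5,v4) [-+-] → (1.03, -0.382169, 0.3891)–(1.03, -1.93, 0.3891)  len=1.5478
  (v7,v5,v6) [++-] → (1.03, -0.382169, 0.3891)–(1.03, 1.93, 0.3891)  len=2.3122

Chained into 1 loop(s):
  loop 1: 8 segments, perimeter = 11.8400
Total perimeter = 11.840

loops=1 perimeter=11.840


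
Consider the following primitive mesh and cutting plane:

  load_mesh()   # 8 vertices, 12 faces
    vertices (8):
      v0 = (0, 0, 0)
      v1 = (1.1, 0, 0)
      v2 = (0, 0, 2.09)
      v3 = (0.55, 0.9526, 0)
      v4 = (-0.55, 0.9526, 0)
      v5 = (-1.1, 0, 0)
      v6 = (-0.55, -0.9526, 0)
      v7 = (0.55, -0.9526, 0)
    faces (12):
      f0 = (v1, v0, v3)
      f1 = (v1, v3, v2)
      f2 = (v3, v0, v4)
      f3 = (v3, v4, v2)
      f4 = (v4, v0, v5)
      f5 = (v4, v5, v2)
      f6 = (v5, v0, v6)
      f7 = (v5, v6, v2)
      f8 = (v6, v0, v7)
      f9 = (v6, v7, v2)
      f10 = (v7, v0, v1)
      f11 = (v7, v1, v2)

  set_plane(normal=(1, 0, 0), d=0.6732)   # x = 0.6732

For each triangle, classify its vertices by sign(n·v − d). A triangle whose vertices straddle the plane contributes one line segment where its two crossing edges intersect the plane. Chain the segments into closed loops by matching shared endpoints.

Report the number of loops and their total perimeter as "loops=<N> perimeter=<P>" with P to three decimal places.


Straddling triangles (4 of 12):
  (v1,v0,v3) [+--] → (0.6732, 0, 0)–(0.6732, 0.739218, 0)  len=0.7392
  (v1,v3,v2) [+--] → (0.6732, 0.739218, 0)–(0.6732, 0, 0.81092)  len=1.0973
  (v7,v0,v1) [--+] → (0.6732, 0, 0)–(0.6732, -0.739218, 0)  len=0.7392
  (v7,v1,v2) [-+-] → (0.6732, -0.739218, 0)–(0.6732, 0, 0.81092)  len=1.0973

Chained into 1 loop(s):
  loop 1: 4 segments, perimeter = 3.6730
Total perimeter = 3.673

loops=1 perimeter=3.673


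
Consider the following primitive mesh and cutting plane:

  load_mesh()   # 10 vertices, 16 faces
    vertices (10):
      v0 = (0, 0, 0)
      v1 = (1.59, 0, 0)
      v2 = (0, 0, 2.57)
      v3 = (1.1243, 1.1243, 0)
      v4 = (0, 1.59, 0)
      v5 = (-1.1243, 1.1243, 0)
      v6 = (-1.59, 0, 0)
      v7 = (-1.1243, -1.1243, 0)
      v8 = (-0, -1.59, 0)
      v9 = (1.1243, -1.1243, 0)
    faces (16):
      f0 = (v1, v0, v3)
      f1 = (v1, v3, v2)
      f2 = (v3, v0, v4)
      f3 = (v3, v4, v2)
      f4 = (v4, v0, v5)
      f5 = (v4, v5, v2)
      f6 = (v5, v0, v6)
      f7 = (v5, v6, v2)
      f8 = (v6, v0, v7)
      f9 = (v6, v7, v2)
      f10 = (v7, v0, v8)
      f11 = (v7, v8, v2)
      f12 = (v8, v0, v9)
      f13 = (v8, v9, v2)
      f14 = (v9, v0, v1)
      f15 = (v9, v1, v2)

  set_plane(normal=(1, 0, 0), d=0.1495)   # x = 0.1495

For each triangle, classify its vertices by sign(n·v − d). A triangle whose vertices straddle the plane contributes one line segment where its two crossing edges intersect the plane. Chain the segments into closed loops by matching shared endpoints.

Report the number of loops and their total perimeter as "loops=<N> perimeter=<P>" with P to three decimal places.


loops=1 perimeter=8.656

Straddling triangles (8 of 16):
  (v1,v0,v3) [+-+] → (0.1495, 0, 0)–(0.1495, 0.1495, 0)  len=0.1495
  (v1,v3,v2) [++-] → (0.1495, 0.1495, 2.22826)–(0.1495, 0, 2.32836)  len=0.1799
  (v3,v0,v4) [+--] → (0.1495, 0.1495, 0)–(0.1495, 1.52808, 0)  len=1.3786
  (v3,v4,v2) [+--] → (0.1495, 1.52808, 0)–(0.1495, 0.1495, 2.22826)  len=2.6202
  (v8,v0,v9) [--+] → (0.1495, -0.1495, 0)–(0.1495, -1.52808, 0)  len=1.3786
  (v8,v9,v2) [-+-] → (0.1495, -1.52808, 0)–(0.1495, -0.1495, 2.22826)  len=2.6202
  (v9,v0,v1) [+-+] → (0.1495, -0.1495, 0)–(0.1495, 0, 0)  len=0.1495
  (v9,v1,v2) [++-] → (0.1495, 0, 2.32836)–(0.1495, -0.1495, 2.22826)  len=0.1799

Chained into 1 loop(s):
  loop 1: 8 segments, perimeter = 8.6564
Total perimeter = 8.656


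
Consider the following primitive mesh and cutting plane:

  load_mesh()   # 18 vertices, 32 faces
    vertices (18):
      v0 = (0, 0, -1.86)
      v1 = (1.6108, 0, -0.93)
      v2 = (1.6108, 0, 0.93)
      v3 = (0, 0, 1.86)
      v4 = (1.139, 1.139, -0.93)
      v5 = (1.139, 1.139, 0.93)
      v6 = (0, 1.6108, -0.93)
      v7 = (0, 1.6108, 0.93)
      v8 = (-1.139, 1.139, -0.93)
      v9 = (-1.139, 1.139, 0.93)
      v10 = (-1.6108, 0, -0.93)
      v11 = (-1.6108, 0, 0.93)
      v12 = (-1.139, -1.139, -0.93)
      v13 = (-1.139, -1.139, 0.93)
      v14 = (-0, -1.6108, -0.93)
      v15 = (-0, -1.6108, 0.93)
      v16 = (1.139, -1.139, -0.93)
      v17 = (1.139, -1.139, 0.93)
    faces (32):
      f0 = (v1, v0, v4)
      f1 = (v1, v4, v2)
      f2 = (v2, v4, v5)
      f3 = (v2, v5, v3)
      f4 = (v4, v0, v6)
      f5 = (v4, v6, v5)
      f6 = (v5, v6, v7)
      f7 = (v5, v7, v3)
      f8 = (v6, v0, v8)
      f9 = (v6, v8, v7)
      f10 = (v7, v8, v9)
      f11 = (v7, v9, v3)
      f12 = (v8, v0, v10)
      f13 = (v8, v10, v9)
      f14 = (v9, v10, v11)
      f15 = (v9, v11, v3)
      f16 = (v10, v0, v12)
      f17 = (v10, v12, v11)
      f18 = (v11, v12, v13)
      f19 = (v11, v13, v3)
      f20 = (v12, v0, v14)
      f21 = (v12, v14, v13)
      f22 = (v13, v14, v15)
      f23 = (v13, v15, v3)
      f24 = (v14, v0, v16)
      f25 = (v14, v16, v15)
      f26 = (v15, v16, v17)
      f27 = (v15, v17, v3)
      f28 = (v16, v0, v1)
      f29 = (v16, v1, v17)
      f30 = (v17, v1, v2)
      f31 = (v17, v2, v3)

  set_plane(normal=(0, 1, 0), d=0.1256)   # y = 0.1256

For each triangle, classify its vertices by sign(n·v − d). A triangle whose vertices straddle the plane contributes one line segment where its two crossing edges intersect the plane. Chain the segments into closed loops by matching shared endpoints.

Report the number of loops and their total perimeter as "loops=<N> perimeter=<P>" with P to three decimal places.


Straddling triangles (12 of 32):
  (v1,v0,v4) [--+] → (0.1256, 0.1256, -1.75745)–(1.55877, 0.1256, -0.93)  len=1.6549
  (v1,v4,v2) [-+-] → (1.55877, 0.1256, -0.93)–(1.55877, 0.1256, 0.724894)  len=1.6549
  (v2,v4,v5) [-++] → (1.55877, 0.1256, 0.724894)–(1.55877, 0.1256, 0.93)  len=0.2051
  (v2,v5,v3) [-+-] → (1.55877, 0.1256, 0.93)–(0.1256, 0.1256, 1.75745)  len=1.6549
  (v4,v0,v6) [+-+] → (0.1256, 0.1256, -1.75745)–(0, 0.1256, -1.78748)  len=0.1291
  (v5,v7,v3) [++-] → (0, 0.1256, 1.78748)–(0.1256, 0.1256, 1.75745)  len=0.1291
  (v6,v0,v8) [+-+] → (0, 0.1256, -1.78748)–(-0.1256, 0.1256, -1.75745)  len=0.1291
  (v7,v9,v3) [++-] → (-0.1256, 0.1256, 1.75745)–(0, 0.1256, 1.78748)  len=0.1291
  (v8,v0,v10) [+--] → (-0.1256, 0.1256, -1.75745)–(-1.55877, 0.1256, -0.93)  len=1.6549
  (v8,v10,v9) [+-+] → (-1.55877, 0.1256, -0.93)–(-1.55877, 0.1256, -0.724894)  len=0.2051
  (v9,v10,v11) [+--] → (-1.55877, 0.1256, -0.724894)–(-1.55877, 0.1256, 0.93)  len=1.6549
  (v9,v11,v3) [+--] → (-1.55877, 0.1256, 0.93)–(-0.1256, 0.1256, 1.75745)  len=1.6549

Chained into 1 loop(s):
  loop 1: 12 segments, perimeter = 10.8561
Total perimeter = 10.856

loops=1 perimeter=10.856


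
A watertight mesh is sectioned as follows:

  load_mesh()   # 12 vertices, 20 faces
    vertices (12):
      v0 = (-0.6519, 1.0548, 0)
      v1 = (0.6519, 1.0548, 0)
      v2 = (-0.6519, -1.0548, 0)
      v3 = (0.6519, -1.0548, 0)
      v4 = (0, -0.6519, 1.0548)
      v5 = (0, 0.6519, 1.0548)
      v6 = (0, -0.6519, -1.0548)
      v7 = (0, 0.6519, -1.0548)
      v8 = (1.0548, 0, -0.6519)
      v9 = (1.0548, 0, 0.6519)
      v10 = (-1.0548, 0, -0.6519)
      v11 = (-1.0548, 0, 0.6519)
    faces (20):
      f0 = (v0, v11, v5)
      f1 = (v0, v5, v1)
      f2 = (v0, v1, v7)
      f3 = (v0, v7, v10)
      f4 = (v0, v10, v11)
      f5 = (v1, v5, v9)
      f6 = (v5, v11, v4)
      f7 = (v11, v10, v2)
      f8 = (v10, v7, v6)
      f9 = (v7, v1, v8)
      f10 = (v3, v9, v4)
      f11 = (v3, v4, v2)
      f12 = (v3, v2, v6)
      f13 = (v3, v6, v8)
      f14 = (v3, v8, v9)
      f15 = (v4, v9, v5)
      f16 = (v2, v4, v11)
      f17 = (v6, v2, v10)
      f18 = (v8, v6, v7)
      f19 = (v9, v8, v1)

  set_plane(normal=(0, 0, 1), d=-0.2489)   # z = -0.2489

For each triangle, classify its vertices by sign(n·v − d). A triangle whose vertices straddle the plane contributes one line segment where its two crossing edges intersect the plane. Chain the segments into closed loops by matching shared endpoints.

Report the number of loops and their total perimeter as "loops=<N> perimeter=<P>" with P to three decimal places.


Straddling triangles (10 of 20):
  (v0,v1,v7) [++-] → (0.498072, 0.959728, -0.2489)–(-0.498072, 0.959728, -0.2489)  len=0.9961
  (v0,v7,v10) [+--] → (-0.498072, 0.959728, -0.2489)–(-0.80573, 0.65207, -0.2489)  len=0.4351
  (v0,v10,v11) [+-+] → (-0.80573, 0.65207, -0.2489)–(-1.0548, 0, -0.2489)  len=0.6980
  (v11,v10,v2) [+-+] → (-1.0548, 0, -0.2489)–(-0.80573, -0.65207, -0.2489)  len=0.6980
  (v7,v1,v8) [-+-] → (0.498072, 0.959728, -0.2489)–(0.80573, 0.65207, -0.2489)  len=0.4351
  (v3,v2,v6) [++-] → (-0.498072, -0.959728, -0.2489)–(0.498072, -0.959728, -0.2489)  len=0.9961
  (v3,v6,v8) [+--] → (0.498072, -0.959728, -0.2489)–(0.80573, -0.65207, -0.2489)  len=0.4351
  (v3,v8,v9) [+-+] → (0.80573, -0.65207, -0.2489)–(1.0548, 0, -0.2489)  len=0.6980
  (v6,v2,v10) [-+-] → (-0.498072, -0.959728, -0.2489)–(-0.80573, -0.65207, -0.2489)  len=0.4351
  (v9,v8,v1) [+-+] → (1.0548, 0, -0.2489)–(0.80573, 0.65207, -0.2489)  len=0.6980

Chained into 1 loop(s):
  loop 1: 10 segments, perimeter = 6.5247
Total perimeter = 6.525

loops=1 perimeter=6.525


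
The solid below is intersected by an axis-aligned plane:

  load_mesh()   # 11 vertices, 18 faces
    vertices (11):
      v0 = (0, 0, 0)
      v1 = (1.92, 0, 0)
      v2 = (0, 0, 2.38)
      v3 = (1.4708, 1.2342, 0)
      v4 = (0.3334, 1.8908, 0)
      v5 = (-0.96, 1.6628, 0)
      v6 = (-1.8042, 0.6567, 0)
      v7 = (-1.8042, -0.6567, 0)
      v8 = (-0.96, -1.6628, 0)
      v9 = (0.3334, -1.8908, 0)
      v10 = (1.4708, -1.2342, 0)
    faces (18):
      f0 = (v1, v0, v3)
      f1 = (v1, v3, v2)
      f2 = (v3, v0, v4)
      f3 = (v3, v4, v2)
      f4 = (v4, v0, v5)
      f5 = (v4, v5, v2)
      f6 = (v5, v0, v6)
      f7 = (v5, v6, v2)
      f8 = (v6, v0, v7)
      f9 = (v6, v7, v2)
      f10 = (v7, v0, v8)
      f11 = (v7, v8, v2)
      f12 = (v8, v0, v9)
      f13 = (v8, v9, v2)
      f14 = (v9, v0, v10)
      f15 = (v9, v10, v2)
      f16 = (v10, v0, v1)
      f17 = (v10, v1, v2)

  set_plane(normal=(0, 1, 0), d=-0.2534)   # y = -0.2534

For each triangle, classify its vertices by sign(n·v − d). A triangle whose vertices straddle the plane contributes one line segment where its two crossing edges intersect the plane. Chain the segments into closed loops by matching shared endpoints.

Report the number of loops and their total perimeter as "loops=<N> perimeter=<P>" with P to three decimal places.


loops=1 perimeter=9.182

Straddling triangles (10 of 18):
  (v6,v0,v7) [++-] → (-0.696184, -0.2534, 0)–(-1.8042, -0.2534, 0)  len=1.1080
  (v6,v7,v2) [+-+] → (-1.8042, -0.2534, 0)–(-0.696184, -0.2534, 1.46163)  len=1.8341
  (v7,v0,v8) [-+-] → (-0.696184, -0.2534, 0)–(-0.146298, -0.2534, 0)  len=0.5499
  (v7,v8,v2) [--+] → (-0.146298, -0.2534, 2.0173)–(-0.696184, -0.2534, 1.46163)  len=0.7818
  (v8,v0,v9) [-+-] → (-0.146298, -0.2534, 0)–(0.0446814, -0.2534, 0)  len=0.1910
  (v8,v9,v2) [--+] → (0.0446814, -0.2534, 2.06104)–(-0.146298, -0.2534, 2.0173)  len=0.1959
  (v9,v0,v10) [-+-] → (0.0446814, -0.2534, 0)–(0.301978, -0.2534, 0)  len=0.2573
  (v9,v10,v2) [--+] → (0.301978, -0.2534, 1.89135)–(0.0446814, -0.2534, 2.06104)  len=0.3082
  (v10,v0,v1) [-++] → (0.301978, -0.2534, 0)–(1.82777, -0.2534, 0)  len=1.5258
  (v10,v1,v2) [-++] → (1.82777, -0.2534, 0)–(0.301978, -0.2534, 1.89135)  len=2.4301

Chained into 1 loop(s):
  loop 1: 10 segments, perimeter = 9.1821
Total perimeter = 9.182


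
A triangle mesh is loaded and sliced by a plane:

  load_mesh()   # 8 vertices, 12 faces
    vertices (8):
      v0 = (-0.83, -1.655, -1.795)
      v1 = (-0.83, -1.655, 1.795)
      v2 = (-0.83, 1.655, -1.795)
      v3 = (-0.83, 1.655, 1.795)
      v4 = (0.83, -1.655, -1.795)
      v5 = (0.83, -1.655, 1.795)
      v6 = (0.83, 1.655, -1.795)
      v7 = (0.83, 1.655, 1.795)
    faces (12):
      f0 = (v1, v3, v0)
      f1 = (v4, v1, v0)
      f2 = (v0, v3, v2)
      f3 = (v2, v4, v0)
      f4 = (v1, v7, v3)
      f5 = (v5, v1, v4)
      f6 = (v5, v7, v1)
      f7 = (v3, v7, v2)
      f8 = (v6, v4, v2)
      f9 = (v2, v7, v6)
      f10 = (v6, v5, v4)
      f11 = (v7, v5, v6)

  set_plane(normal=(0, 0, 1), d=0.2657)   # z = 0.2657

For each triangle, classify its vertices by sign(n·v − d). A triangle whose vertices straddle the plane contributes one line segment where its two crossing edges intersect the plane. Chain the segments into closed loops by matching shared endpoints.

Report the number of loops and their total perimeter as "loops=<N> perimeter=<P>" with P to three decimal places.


loops=1 perimeter=9.940

Straddling triangles (8 of 12):
  (v1,v3,v0) [++-] → (-0.83, 0.244977, 0.2657)–(-0.83, -1.655, 0.2657)  len=1.9000
  (v4,v1,v0) [-+-] → (-0.122858, -1.655, 0.2657)–(-0.83, -1.655, 0.2657)  len=0.7071
  (v0,v3,v2) [-+-] → (-0.83, 0.244977, 0.2657)–(-0.83, 1.655, 0.2657)  len=1.4100
  (v5,v1,v4) [++-] → (-0.122858, -1.655, 0.2657)–(0.83, -1.655, 0.2657)  len=0.9529
  (v3,v7,v2) [++-] → (0.122858, 1.655, 0.2657)–(-0.83, 1.655, 0.2657)  len=0.9529
  (v2,v7,v6) [-+-] → (0.122858, 1.655, 0.2657)–(0.83, 1.655, 0.2657)  len=0.7071
  (v6,v5,v4) [-+-] → (0.83, -0.244977, 0.2657)–(0.83, -1.655, 0.2657)  len=1.4100
  (v7,v5,v6) [++-] → (0.83, -0.244977, 0.2657)–(0.83, 1.655, 0.2657)  len=1.9000

Chained into 1 loop(s):
  loop 1: 8 segments, perimeter = 9.9400
Total perimeter = 9.940


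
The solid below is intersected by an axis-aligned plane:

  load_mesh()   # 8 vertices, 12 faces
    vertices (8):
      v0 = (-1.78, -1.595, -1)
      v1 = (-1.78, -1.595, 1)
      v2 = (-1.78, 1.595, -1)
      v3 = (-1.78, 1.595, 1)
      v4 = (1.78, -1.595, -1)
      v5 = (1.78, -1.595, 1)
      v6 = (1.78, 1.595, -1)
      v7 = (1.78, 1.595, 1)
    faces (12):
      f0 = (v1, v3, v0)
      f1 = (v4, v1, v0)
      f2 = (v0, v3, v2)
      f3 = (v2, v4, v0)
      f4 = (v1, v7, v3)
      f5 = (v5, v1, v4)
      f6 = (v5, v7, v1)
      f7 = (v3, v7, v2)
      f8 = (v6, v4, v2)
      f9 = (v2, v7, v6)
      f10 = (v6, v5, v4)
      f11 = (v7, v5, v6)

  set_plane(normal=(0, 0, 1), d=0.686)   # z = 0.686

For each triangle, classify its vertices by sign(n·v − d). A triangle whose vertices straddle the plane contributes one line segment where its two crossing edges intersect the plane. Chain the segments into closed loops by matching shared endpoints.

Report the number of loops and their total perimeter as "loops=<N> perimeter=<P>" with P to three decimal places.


Straddling triangles (8 of 12):
  (v1,v3,v0) [++-] → (-1.78, 1.09417, 0.686)–(-1.78, -1.595, 0.686)  len=2.6892
  (v4,v1,v0) [-+-] → (-1.22108, -1.595, 0.686)–(-1.78, -1.595, 0.686)  len=0.5589
  (v0,v3,v2) [-+-] → (-1.78, 1.09417, 0.686)–(-1.78, 1.595, 0.686)  len=0.5008
  (v5,v1,v4) [++-] → (-1.22108, -1.595, 0.686)–(1.78, -1.595, 0.686)  len=3.0011
  (v3,v7,v2) [++-] → (1.22108, 1.595, 0.686)–(-1.78, 1.595, 0.686)  len=3.0011
  (v2,v7,v6) [-+-] → (1.22108, 1.595, 0.686)–(1.78, 1.595, 0.686)  len=0.5589
  (v6,v5,v4) [-+-] → (1.78, -1.09417, 0.686)–(1.78, -1.595, 0.686)  len=0.5008
  (v7,v5,v6) [++-] → (1.78, -1.09417, 0.686)–(1.78, 1.595, 0.686)  len=2.6892

Chained into 1 loop(s):
  loop 1: 8 segments, perimeter = 13.5000
Total perimeter = 13.500

loops=1 perimeter=13.500


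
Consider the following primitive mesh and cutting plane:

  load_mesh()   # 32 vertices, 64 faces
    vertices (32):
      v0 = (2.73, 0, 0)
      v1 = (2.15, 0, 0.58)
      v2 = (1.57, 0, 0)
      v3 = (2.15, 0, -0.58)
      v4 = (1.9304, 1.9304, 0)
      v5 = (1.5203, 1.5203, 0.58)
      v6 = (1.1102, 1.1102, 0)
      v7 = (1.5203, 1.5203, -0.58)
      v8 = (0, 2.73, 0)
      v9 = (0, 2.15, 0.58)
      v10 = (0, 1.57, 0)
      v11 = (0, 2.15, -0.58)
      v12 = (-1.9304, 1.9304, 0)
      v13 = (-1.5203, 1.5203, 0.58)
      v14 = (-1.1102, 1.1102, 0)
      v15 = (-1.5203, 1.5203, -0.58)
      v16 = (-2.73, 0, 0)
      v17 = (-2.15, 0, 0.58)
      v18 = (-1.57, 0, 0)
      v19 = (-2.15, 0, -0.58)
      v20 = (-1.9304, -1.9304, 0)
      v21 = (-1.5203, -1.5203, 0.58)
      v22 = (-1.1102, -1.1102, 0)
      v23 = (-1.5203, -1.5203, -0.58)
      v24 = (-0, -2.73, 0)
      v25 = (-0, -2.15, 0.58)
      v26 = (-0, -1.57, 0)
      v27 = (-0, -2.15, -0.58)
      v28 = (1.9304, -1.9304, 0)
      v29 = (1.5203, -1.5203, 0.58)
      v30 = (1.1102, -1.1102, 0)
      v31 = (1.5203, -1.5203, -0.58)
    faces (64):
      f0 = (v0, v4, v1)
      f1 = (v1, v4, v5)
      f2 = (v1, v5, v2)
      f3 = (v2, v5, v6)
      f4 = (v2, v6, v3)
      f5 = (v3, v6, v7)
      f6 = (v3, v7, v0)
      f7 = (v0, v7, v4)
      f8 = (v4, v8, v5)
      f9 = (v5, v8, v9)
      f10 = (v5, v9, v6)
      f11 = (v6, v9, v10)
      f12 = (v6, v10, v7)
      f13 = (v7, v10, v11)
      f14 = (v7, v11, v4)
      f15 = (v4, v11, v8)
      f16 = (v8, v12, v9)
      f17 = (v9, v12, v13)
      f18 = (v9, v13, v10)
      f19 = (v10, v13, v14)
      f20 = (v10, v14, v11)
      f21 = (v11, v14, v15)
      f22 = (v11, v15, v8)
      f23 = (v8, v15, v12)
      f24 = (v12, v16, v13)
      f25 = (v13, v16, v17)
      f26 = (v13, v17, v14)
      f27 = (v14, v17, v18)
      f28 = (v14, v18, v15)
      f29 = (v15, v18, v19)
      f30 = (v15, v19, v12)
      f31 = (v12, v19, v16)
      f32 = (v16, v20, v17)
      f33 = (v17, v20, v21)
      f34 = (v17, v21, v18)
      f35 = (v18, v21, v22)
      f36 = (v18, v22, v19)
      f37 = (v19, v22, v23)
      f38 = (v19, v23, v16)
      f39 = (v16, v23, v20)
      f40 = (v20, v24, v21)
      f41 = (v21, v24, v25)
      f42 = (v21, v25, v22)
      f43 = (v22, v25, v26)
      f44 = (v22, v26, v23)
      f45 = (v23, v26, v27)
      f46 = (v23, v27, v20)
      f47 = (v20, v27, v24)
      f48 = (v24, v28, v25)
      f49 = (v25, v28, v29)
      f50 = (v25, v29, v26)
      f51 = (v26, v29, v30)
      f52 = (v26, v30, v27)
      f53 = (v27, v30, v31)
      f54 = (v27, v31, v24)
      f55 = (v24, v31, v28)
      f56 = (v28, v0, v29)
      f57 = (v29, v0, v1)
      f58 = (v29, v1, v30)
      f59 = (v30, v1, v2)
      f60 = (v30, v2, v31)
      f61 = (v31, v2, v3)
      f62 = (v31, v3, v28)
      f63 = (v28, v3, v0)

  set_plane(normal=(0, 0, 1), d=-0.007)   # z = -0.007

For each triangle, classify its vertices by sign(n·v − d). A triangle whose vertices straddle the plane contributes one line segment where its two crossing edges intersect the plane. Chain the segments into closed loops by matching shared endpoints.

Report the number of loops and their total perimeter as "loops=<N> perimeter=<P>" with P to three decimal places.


loops=2 perimeter=26.329

Straddling triangles (32 of 64):
  (v2,v6,v3) [++-] → (1.12275, 1.0968, -0.007)–(1.577, 0, -0.007)  len=1.1871
  (v3,v6,v7) [-+-] → (1.12275, 1.0968, -0.007)–(1.11515, 1.11515, -0.007)  len=0.0199
  (v3,v7,v0) [--+] → (2.7154, 0.0183484, -0.007)–(2.723, 0, -0.007)  len=0.0199
  (v0,v7,v4) [+-+] → (2.7154, 0.0183484, -0.007)–(1.92545, 1.92545, -0.007)  len=2.0642
  (v6,v10,v7) [++-] → (0.0183484, 1.5694, -0.007)–(1.11515, 1.11515, -0.007)  len=1.1871
  (v7,v10,v11) [-+-] → (0.0183484, 1.5694, -0.007)–(0, 1.577, -0.007)  len=0.0199
  (v7,v11,v4) [--+] → (1.9071, 1.93305, -0.007)–(1.92545, 1.92545, -0.007)  len=0.0199
  (v4,v11,v8) [+-+] → (1.9071, 1.93305, -0.007)–(0, 2.723, -0.007)  len=2.0642
  (v10,v14,v11) [++-] → (-1.0968, 1.12275, -0.007)–(0, 1.577, -0.007)  len=1.1871
  (v11,v14,v15) [-+-] → (-1.0968, 1.12275, -0.007)–(-1.11515, 1.11515, -0.007)  len=0.0199
  (v11,v15,v8) [--+] → (-0.0183484, 2.7154, -0.007)–(0, 2.723, -0.007)  len=0.0199
  (v8,v15,v12) [+-+] → (-0.0183484, 2.7154, -0.007)–(-1.92545, 1.92545, -0.007)  len=2.0642
  (v14,v18,v15) [++-] → (-1.5694, 0.0183484, -0.007)–(-1.11515, 1.11515, -0.007)  len=1.1871
  (v15,v18,v19) [-+-] → (-1.5694, 0.0183484, -0.007)–(-1.577, 0, -0.007)  len=0.0199
  (v15,v19,v12) [--+] → (-1.93305, 1.9071, -0.007)–(-1.92545, 1.92545, -0.007)  len=0.0199
  (v12,v19,v16) [+-+] → (-1.93305, 1.9071, -0.007)–(-2.723, 0, -0.007)  len=2.0642
  (v18,v22,v19) [++-] → (-1.12275, -1.0968, -0.007)–(-1.577, 0, -0.007)  len=1.1871
  (v19,v22,v23) [-+-] → (-1.12275, -1.0968, -0.007)–(-1.11515, -1.11515, -0.007)  len=0.0199
  (v19,v23,v16) [--+] → (-2.7154, -0.0183484, -0.007)–(-2.723, 0, -0.007)  len=0.0199
  (v16,v23,v20) [+-+] → (-2.7154, -0.0183484, -0.007)–(-1.92545, -1.92545, -0.007)  len=2.0642
  (v22,v26,v23) [++-] → (-0.0183484, -1.5694, -0.007)–(-1.11515, -1.11515, -0.007)  len=1.1871
  (v23,v26,v27) [-+-] → (-0.0183484, -1.5694, -0.007)–(0, -1.577, -0.007)  len=0.0199
  (v23,v27,v20) [--+] → (-1.9071, -1.93305, -0.007)–(-1.92545, -1.92545, -0.007)  len=0.0199
  (v20,v27,v24) [+-+] → (-1.9071, -1.93305, -0.007)–(0, -2.723, -0.007)  len=2.0642
  (v26,v30,v27) [++-] → (1.0968, -1.12275, -0.007)–(0, -1.577, -0.007)  len=1.1871
  (v27,v30,v31) [-+-] → (1.0968, -1.12275, -0.007)–(1.11515, -1.11515, -0.007)  len=0.0199
  (v27,v31,v24) [--+] → (0.0183484, -2.7154, -0.007)–(0, -2.723, -0.007)  len=0.0199
  (v24,v31,v28) [+-+] → (0.0183484, -2.7154, -0.007)–(1.92545, -1.92545, -0.007)  len=2.0642
  (v30,v2,v31) [++-] → (1.5694, -0.0183484, -0.007)–(1.11515, -1.11515, -0.007)  len=1.1871
  (v31,v2,v3) [-+-] → (1.5694, -0.0183484, -0.007)–(1.577, 0, -0.007)  len=0.0199
  (v31,v3,v28) [--+] → (1.93305, -1.9071, -0.007)–(1.92545, -1.92545, -0.007)  len=0.0199
  (v28,v3,v0) [+-+] → (1.93305, -1.9071, -0.007)–(2.723, 0, -0.007)  len=2.0642

Chained into 2 loop(s):
  loop 1: 16 segments, perimeter = 9.6561
  loop 2: 16 segments, perimeter = 16.6727
Total perimeter = 26.329


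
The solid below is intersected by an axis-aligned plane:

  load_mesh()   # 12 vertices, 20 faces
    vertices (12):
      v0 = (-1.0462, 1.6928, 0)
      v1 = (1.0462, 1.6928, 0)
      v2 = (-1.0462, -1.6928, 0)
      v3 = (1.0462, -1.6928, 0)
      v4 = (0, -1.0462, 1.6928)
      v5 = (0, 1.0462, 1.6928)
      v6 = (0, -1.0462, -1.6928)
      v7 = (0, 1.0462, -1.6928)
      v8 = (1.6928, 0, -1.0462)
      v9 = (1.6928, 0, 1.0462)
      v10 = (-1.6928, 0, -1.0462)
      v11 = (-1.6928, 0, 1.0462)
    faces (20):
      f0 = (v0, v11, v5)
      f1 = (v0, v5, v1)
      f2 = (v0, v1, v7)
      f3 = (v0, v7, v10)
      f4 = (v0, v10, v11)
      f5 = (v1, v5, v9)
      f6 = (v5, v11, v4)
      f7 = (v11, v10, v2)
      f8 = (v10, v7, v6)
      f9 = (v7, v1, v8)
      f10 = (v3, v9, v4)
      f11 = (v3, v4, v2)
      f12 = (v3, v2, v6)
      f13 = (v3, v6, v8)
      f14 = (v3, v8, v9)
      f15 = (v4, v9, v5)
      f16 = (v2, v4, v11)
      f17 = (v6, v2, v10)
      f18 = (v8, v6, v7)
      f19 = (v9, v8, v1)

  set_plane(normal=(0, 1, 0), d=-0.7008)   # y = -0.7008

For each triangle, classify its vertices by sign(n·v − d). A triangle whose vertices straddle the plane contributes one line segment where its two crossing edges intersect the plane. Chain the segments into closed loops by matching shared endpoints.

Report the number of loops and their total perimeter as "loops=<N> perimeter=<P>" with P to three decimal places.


loops=1 perimeter=9.746

Straddling triangles (10 of 20):
  (v5,v11,v4) [++-] → (-0.558873, -0.7008, 1.47933)–(0, -0.7008, 1.6928)  len=0.5983
  (v11,v10,v2) [++-] → (-1.42511, -0.7008, -0.613085)–(-1.42511, -0.7008, 0.613085)  len=1.2262
  (v10,v7,v6) [++-] → (0, -0.7008, -1.6928)–(-0.558873, -0.7008, -1.47933)  len=0.5983
  (v3,v9,v4) [-+-] → (1.42511, -0.7008, 0.613085)–(0.558873, -0.7008, 1.47933)  len=1.2251
  (v3,v6,v8) [--+] → (0.558873, -0.7008, -1.47933)–(1.42511, -0.7008, -0.613085)  len=1.2251
  (v3,v8,v9) [-++] → (1.42511, -0.7008, -0.613085)–(1.42511, -0.7008, 0.613085)  len=1.2262
  (v4,v9,v5) [-++] → (0.558873, -0.7008, 1.47933)–(0, -0.7008, 1.6928)  len=0.5983
  (v2,v4,v11) [--+] → (-0.558873, -0.7008, 1.47933)–(-1.42511, -0.7008, 0.613085)  len=1.2251
  (v6,v2,v10) [--+] → (-1.42511, -0.7008, -0.613085)–(-0.558873, -0.7008, -1.47933)  len=1.2251
  (v8,v6,v7) [+-+] → (0.558873, -0.7008, -1.47933)–(0, -0.7008, -1.6928)  len=0.5983

Chained into 1 loop(s):
  loop 1: 10 segments, perimeter = 9.7456
Total perimeter = 9.746


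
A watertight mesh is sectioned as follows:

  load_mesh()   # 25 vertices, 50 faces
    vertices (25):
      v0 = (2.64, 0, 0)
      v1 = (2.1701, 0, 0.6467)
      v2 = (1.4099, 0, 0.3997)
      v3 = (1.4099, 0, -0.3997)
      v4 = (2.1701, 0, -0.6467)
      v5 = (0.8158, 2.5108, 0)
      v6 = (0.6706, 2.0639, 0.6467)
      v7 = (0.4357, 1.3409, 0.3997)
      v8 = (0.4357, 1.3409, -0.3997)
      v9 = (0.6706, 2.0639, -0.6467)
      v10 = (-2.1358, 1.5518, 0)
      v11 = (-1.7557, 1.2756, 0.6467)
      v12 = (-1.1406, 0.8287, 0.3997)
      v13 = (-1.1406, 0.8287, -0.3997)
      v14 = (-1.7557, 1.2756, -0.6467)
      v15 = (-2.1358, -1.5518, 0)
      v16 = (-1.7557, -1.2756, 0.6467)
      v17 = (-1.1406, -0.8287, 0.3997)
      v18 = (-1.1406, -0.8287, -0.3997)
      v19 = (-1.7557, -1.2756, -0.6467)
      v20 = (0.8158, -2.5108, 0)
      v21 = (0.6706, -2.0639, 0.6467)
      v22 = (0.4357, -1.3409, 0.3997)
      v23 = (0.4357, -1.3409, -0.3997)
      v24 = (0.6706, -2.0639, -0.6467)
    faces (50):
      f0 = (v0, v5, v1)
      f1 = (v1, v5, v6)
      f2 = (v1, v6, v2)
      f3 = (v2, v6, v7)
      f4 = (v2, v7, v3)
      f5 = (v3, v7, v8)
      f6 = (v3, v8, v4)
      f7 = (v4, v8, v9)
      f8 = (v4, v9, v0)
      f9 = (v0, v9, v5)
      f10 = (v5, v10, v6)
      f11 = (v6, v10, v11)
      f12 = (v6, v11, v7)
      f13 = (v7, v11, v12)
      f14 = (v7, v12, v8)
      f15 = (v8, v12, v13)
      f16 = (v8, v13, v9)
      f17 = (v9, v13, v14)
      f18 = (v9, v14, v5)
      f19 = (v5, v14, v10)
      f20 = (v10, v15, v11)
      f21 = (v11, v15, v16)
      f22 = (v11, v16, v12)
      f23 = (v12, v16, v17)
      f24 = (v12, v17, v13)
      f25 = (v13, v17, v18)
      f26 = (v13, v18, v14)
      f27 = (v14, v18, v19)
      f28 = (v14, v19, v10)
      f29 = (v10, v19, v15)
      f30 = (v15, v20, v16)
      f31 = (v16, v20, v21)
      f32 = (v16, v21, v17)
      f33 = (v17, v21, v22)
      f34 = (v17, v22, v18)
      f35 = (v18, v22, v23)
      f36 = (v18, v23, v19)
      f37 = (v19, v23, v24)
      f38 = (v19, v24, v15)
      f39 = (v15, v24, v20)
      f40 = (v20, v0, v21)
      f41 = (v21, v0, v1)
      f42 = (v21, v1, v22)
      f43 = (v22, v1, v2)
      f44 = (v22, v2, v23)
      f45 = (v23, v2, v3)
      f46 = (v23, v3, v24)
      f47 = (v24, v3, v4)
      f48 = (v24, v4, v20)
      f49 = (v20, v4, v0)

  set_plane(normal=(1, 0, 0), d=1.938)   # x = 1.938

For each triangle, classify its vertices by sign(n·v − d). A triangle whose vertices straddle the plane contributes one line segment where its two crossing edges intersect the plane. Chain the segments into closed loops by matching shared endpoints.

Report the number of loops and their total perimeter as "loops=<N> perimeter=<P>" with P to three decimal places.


Straddling triangles (14 of 50):
  (v0,v5,v1) [+-+] → (1.938, 0.966222, 0)–(1.938, 0.430301, 0.535869)  len=0.7579
  (v1,v5,v6) [+--] → (1.938, 0.430301, 0.535869)–(1.938, 0.319461, 0.6467)  len=0.1567
  (v1,v6,v2) [+--] → (1.938, 0.319461, 0.6467)–(1.938, 0, 0.571287)  len=0.3282
  (v3,v8,v4) [--+] → (1.938, 0.179441, -0.613646)–(1.938, 0, -0.571287)  len=0.1844
  (v4,v8,v9) [+--] → (1.938, 0.179441, -0.613646)–(1.938, 0.319461, -0.6467)  len=0.1439
  (v4,v9,v0) [+-+] → (1.938, 0.319461, -0.6467)–(1.938, 0.735685, -0.230519)  len=0.5886
  (v0,v9,v5) [+--] → (1.938, 0.735685, -0.230519)–(1.938, 0.966222, 0)  len=0.3260
  (v20,v0,v21) [-+-] → (1.938, -0.966222, 0)–(1.938, -0.735685, 0.230519)  len=0.3260
  (v21,v0,v1) [-++] → (1.938, -0.735685, 0.230519)–(1.938, -0.319461, 0.6467)  len=0.5886
  (v21,v1,v22) [-+-] → (1.938, -0.319461, 0.6467)–(1.938, -0.179441, 0.613646)  len=0.1439
  (v22,v1,v2) [-+-] → (1.938, -0.179441, 0.613646)–(1.938, 0, 0.571287)  len=0.1844
  (v24,v3,v4) [--+] → (1.938, 0, -0.571287)–(1.938, -0.319461, -0.6467)  len=0.3282
  (v24,v4,v20) [-+-] → (1.938, -0.319461, -0.6467)–(1.938, -0.430301, -0.535869)  len=0.1567
  (v20,v4,v0) [-++] → (1.938, -0.430301, -0.535869)–(1.938, -0.966222, 0)  len=0.7579

Chained into 1 loop(s):
  loop 1: 14 segments, perimeter = 4.9714
Total perimeter = 4.971

loops=1 perimeter=4.971


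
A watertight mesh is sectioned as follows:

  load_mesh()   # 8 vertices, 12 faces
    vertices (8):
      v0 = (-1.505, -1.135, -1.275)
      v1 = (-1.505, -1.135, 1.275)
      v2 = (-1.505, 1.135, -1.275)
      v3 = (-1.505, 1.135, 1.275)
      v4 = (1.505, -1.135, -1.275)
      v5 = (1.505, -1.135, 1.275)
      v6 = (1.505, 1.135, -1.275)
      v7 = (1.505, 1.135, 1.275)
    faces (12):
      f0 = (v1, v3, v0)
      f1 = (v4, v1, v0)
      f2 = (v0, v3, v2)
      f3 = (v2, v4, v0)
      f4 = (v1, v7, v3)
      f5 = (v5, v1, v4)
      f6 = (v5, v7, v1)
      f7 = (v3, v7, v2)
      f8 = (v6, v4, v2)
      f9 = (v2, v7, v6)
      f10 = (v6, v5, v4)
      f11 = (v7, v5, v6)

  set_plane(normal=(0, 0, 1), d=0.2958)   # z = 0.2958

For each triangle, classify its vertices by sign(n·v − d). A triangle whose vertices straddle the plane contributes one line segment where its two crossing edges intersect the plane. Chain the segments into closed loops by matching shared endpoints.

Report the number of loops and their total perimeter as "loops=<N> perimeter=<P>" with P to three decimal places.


Straddling triangles (8 of 12):
  (v1,v3,v0) [++-] → (-1.505, 0.26332, 0.2958)–(-1.505, -1.135, 0.2958)  len=1.3983
  (v4,v1,v0) [-+-] → (-0.34916, -1.135, 0.2958)–(-1.505, -1.135, 0.2958)  len=1.1558
  (v0,v3,v2) [-+-] → (-1.505, 0.26332, 0.2958)–(-1.505, 1.135, 0.2958)  len=0.8717
  (v5,v1,v4) [++-] → (-0.34916, -1.135, 0.2958)–(1.505, -1.135, 0.2958)  len=1.8542
  (v3,v7,v2) [++-] → (0.34916, 1.135, 0.2958)–(-1.505, 1.135, 0.2958)  len=1.8542
  (v2,v7,v6) [-+-] → (0.34916, 1.135, 0.2958)–(1.505, 1.135, 0.2958)  len=1.1558
  (v6,v5,v4) [-+-] → (1.505, -0.26332, 0.2958)–(1.505, -1.135, 0.2958)  len=0.8717
  (v7,v5,v6) [++-] → (1.505, -0.26332, 0.2958)–(1.505, 1.135, 0.2958)  len=1.3983

Chained into 1 loop(s):
  loop 1: 8 segments, perimeter = 10.5600
Total perimeter = 10.560

loops=1 perimeter=10.560


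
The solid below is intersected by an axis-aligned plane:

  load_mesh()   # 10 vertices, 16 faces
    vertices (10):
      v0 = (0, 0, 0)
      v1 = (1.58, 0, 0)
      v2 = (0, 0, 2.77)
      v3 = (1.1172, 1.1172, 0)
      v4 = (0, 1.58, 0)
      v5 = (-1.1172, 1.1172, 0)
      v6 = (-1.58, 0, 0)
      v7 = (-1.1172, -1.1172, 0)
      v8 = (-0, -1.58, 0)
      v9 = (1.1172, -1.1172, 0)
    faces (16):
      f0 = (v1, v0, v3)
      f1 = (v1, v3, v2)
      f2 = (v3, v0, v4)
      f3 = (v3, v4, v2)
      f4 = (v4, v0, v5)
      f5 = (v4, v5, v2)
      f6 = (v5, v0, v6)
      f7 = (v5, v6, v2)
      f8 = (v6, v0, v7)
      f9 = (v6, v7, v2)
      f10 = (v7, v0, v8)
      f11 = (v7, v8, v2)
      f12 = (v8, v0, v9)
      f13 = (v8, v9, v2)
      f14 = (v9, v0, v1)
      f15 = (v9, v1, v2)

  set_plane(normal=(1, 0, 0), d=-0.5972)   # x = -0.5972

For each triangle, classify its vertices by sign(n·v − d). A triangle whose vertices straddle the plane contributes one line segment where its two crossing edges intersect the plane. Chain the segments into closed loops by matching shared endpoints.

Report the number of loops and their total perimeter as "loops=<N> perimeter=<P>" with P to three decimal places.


loops=1 perimeter=7.110

Straddling triangles (8 of 16):
  (v4,v0,v5) [++-] → (-0.5972, 0.5972, 0)–(-0.5972, 1.33261, 0)  len=0.7354
  (v4,v5,v2) [+-+] → (-0.5972, 1.33261, 0)–(-0.5972, 0.5972, 1.28929)  len=1.4843
  (v5,v0,v6) [-+-] → (-0.5972, 0.5972, 0)–(-0.5972, 0, 0)  len=0.5972
  (v5,v6,v2) [--+] → (-0.5972, 0, 1.72301)–(-0.5972, 0.5972, 1.28929)  len=0.7381
  (v6,v0,v7) [-+-] → (-0.5972, 0, 0)–(-0.5972, -0.5972, 0)  len=0.5972
  (v6,v7,v2) [--+] → (-0.5972, -0.5972, 1.28929)–(-0.5972, 0, 1.72301)  len=0.7381
  (v7,v0,v8) [-++] → (-0.5972, -0.5972, 0)–(-0.5972, -1.33261, 0)  len=0.7354
  (v7,v8,v2) [-++] → (-0.5972, -1.33261, 0)–(-0.5972, -0.5972, 1.28929)  len=1.4843

Chained into 1 loop(s):
  loop 1: 8 segments, perimeter = 7.1099
Total perimeter = 7.110


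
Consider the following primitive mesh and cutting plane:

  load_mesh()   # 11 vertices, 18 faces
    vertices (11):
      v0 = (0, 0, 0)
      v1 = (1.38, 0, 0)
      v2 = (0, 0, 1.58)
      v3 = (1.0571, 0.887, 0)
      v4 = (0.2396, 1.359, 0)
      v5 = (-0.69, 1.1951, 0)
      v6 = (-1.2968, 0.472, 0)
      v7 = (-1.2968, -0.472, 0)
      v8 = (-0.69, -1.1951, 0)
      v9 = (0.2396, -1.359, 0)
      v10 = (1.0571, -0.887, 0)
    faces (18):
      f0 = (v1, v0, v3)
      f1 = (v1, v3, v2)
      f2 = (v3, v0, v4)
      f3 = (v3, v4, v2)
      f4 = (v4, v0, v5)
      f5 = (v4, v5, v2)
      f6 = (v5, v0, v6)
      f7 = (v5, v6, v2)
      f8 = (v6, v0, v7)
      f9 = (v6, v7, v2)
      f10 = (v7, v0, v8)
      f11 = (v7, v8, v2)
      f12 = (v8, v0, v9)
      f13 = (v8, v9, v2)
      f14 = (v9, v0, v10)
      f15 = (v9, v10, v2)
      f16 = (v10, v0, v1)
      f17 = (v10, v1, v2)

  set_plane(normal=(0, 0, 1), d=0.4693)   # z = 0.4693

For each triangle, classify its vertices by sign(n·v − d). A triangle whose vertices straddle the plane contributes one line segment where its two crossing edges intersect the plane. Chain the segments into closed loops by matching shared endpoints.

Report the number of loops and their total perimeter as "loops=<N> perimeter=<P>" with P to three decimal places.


loops=1 perimeter=5.972

Straddling triangles (9 of 18):
  (v1,v3,v2) [--+] → (0.743115, 0.623539, 0.4693)–(0.970105, 0, 0.4693)  len=0.6636
  (v3,v4,v2) [--+] → (0.168433, 0.955343, 0.4693)–(0.743115, 0.623539, 0.4693)  len=0.6636
  (v4,v5,v2) [--+] → (-0.485053, 0.840125, 0.4693)–(0.168433, 0.955343, 0.4693)  len=0.6636
  (v5,v6,v2) [--+] → (-0.911618, 0.331804, 0.4693)–(-0.485053, 0.840125, 0.4693)  len=0.6636
  (v6,v7,v2) [--+] → (-0.911618, -0.331804, 0.4693)–(-0.911618, 0.331804, 0.4693)  len=0.6636
  (v7,v8,v2) [--+] → (-0.485053, -0.840125, 0.4693)–(-0.911618, -0.331804, 0.4693)  len=0.6636
  (v8,v9,v2) [--+] → (0.168433, -0.955343, 0.4693)–(-0.485053, -0.840125, 0.4693)  len=0.6636
  (v9,v10,v2) [--+] → (0.743115, -0.623539, 0.4693)–(0.168433, -0.955343, 0.4693)  len=0.6636
  (v10,v1,v2) [--+] → (0.970105, 0, 0.4693)–(0.743115, -0.623539, 0.4693)  len=0.6636

Chained into 1 loop(s):
  loop 1: 9 segments, perimeter = 5.9722
Total perimeter = 5.972


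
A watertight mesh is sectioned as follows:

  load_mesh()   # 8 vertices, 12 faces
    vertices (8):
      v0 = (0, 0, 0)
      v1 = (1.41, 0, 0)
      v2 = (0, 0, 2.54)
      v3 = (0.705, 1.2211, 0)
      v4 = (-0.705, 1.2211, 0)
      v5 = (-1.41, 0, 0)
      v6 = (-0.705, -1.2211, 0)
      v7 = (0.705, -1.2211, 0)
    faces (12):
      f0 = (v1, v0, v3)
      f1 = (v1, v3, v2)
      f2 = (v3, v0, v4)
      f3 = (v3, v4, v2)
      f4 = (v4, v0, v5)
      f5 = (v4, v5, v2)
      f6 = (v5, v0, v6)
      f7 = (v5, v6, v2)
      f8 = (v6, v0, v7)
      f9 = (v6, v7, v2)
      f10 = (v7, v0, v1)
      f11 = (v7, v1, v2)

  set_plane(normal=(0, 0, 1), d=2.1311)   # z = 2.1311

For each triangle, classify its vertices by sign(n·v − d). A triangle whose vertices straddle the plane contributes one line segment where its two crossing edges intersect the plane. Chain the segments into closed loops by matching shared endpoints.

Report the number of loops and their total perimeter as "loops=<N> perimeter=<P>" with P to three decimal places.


loops=1 perimeter=1.362

Straddling triangles (6 of 12):
  (v1,v3,v2) [--+] → (0.113494, 0.196578, 2.1311)–(0.226988, 0, 2.1311)  len=0.2270
  (v3,v4,v2) [--+] → (-0.113494, 0.196578, 2.1311)–(0.113494, 0.196578, 2.1311)  len=0.2270
  (v4,v5,v2) [--+] → (-0.226988, 0, 2.1311)–(-0.113494, 0.196578, 2.1311)  len=0.2270
  (v5,v6,v2) [--+] → (-0.113494, -0.196578, 2.1311)–(-0.226988, 0, 2.1311)  len=0.2270
  (v6,v7,v2) [--+] → (0.113494, -0.196578, 2.1311)–(-0.113494, -0.196578, 2.1311)  len=0.2270
  (v7,v1,v2) [--+] → (0.226988, 0, 2.1311)–(0.113494, -0.196578, 2.1311)  len=0.2270

Chained into 1 loop(s):
  loop 1: 6 segments, perimeter = 1.3619
Total perimeter = 1.362


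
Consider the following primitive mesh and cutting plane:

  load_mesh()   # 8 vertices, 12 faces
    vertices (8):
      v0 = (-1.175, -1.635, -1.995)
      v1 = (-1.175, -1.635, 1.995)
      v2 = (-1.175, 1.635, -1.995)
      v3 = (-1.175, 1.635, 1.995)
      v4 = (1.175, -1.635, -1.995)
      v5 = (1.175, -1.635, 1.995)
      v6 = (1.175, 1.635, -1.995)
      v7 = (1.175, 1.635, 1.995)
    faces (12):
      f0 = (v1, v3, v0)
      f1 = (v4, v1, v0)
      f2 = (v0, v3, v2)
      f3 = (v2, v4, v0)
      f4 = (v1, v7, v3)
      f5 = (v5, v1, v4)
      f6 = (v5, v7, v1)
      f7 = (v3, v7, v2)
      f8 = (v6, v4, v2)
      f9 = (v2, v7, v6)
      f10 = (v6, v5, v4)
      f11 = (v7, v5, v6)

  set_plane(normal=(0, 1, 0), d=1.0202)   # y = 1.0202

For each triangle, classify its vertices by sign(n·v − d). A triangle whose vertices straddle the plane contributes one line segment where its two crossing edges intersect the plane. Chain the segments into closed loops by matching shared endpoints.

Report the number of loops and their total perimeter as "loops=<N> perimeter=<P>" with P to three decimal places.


Straddling triangles (8 of 12):
  (v1,v3,v0) [-+-] → (-1.175, 1.0202, 1.995)–(-1.175, 1.0202, 1.24483)  len=0.7502
  (v0,v3,v2) [-++] → (-1.175, 1.0202, 1.24483)–(-1.175, 1.0202, -1.995)  len=3.2398
  (v2,v4,v0) [+--] → (-0.733171, 1.0202, -1.995)–(-1.175, 1.0202, -1.995)  len=0.4418
  (v1,v7,v3) [-++] → (0.733171, 1.0202, 1.995)–(-1.175, 1.0202, 1.995)  len=1.9082
  (v5,v7,v1) [-+-] → (1.175, 1.0202, 1.995)–(0.733171, 1.0202, 1.995)  len=0.4418
  (v6,v4,v2) [+-+] → (1.175, 1.0202, -1.995)–(-0.733171, 1.0202, -1.995)  len=1.9082
  (v6,v5,v4) [+--] → (1.175, 1.0202, -1.24483)–(1.175, 1.0202, -1.995)  len=0.7502
  (v7,v5,v6) [+-+] → (1.175, 1.0202, 1.995)–(1.175, 1.0202, -1.24483)  len=3.2398

Chained into 1 loop(s):
  loop 1: 8 segments, perimeter = 12.6800
Total perimeter = 12.680

loops=1 perimeter=12.680


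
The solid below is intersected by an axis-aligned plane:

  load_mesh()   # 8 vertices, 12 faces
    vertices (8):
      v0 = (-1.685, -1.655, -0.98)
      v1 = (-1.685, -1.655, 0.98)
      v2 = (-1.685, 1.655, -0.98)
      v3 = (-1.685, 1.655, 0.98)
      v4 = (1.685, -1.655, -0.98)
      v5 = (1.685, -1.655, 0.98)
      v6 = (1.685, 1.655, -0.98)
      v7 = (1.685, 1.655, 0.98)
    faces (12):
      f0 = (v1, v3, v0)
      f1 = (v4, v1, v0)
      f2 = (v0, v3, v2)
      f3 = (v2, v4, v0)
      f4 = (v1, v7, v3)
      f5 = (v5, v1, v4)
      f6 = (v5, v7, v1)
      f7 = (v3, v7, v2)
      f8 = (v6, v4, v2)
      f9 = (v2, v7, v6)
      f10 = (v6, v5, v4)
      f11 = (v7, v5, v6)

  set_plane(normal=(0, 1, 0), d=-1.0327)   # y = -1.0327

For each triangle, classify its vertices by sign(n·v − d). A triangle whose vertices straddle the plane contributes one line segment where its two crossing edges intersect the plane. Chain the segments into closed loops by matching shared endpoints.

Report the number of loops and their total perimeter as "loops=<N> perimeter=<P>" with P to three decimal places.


Straddling triangles (8 of 12):
  (v1,v3,v0) [-+-] → (-1.685, -1.0327, 0.98)–(-1.685, -1.0327, -0.611508)  len=1.5915
  (v0,v3,v2) [-++] → (-1.685, -1.0327, -0.611508)–(-1.685, -1.0327, -0.98)  len=0.3685
  (v2,v4,v0) [+--] → (1.05142, -1.0327, -0.98)–(-1.685, -1.0327, -0.98)  len=2.7364
  (v1,v7,v3) [-++] → (-1.05142, -1.0327, 0.98)–(-1.685, -1.0327, 0.98)  len=0.6336
  (v5,v7,v1) [-+-] → (1.685, -1.0327, 0.98)–(-1.05142, -1.0327, 0.98)  len=2.7364
  (v6,v4,v2) [+-+] → (1.685, -1.0327, -0.98)–(1.05142, -1.0327, -0.98)  len=0.6336
  (v6,v5,v4) [+--] → (1.685, -1.0327, 0.611508)–(1.685, -1.0327, -0.98)  len=1.5915
  (v7,v5,v6) [+-+] → (1.685, -1.0327, 0.98)–(1.685, -1.0327, 0.611508)  len=0.3685

Chained into 1 loop(s):
  loop 1: 8 segments, perimeter = 10.6600
Total perimeter = 10.660

loops=1 perimeter=10.660
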